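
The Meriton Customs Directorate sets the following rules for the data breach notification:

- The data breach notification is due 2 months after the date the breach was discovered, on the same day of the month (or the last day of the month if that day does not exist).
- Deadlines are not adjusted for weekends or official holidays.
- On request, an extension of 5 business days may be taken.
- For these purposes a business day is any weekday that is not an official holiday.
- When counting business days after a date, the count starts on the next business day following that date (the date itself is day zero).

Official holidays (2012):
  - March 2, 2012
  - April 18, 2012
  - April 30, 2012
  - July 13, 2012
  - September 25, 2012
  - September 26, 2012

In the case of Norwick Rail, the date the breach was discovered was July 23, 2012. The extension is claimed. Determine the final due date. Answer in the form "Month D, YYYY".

October 2, 2012

2 months after July 23, 2012, on the same day of the month, is September 23, 2012.
No adjustment is made for weekends or holidays, so September 23, 2012 stands.
Applying the 5-business-day extension: 5 business days after September 23, 2012 is October 2, 2012.
October 2, 2012 is a Tuesday; no weekend or holiday adjustment applies.
Final deadline: October 2, 2012.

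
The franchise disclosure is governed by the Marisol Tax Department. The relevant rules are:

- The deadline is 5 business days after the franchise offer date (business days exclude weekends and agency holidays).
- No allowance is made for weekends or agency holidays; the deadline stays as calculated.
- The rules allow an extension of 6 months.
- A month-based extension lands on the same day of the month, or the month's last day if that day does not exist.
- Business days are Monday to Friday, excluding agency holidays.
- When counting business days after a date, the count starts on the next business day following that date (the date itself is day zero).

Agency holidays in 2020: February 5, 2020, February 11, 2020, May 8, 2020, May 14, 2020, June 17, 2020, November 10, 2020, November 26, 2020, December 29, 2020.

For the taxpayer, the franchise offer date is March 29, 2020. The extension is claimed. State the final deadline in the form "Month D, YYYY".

5 business days after March 29, 2020, excluding weekends and holidays, is April 3, 2020.
April 3, 2020 falls on a Friday. The rules make no weekend/holiday allowance, so it remains April 3, 2020.
The 6 months extension carries April 3, 2020 to October 3, 2020.
October 3, 2020 falls on a Saturday. The rules make no weekend/holiday allowance, so it remains October 3, 2020.
Final deadline: October 3, 2020.

October 3, 2020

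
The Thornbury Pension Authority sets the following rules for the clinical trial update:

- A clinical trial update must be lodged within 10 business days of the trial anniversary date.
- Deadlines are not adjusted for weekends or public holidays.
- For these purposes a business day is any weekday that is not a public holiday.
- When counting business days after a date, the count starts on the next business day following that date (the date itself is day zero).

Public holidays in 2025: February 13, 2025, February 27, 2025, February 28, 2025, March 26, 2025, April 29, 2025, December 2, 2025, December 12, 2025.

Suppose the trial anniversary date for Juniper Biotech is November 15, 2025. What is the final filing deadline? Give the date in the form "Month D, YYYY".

November 28, 2025

Counting 10 business days after November 15, 2025 (skipping weekends and listed holidays) reaches November 28, 2025.
No adjustment is made for weekends or holidays, so November 28, 2025 stands.
The final due date is November 28, 2025.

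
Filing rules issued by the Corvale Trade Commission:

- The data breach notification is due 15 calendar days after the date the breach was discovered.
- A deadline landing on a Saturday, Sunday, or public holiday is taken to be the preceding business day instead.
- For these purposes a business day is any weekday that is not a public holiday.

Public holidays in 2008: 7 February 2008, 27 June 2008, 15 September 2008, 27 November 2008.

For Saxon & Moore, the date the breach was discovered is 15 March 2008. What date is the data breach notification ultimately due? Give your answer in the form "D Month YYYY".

28 March 2008

From 15 March 2008, 15 calendar days later is 30 March 2008.
30 March 2008 is a Sunday, so it moves to the preceding business day, 28 March 2008 (Friday).
Final deadline: 28 March 2008.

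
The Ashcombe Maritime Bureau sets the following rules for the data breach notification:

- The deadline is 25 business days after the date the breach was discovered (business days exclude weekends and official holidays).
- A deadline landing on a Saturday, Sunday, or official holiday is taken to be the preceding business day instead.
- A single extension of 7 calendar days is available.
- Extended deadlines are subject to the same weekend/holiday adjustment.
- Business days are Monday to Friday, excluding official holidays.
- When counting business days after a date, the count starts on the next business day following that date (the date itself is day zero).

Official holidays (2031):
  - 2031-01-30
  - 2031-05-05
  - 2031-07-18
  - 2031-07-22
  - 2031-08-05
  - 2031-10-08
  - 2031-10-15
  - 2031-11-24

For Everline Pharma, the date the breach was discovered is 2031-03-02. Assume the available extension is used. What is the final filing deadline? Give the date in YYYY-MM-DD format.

25 business days after 2031-03-02, excluding weekends and holidays, is 2031-04-04.
Since 2031-04-04 is a Friday and not a holiday, the date is unchanged.
Add the 7 calendar-day extension to 2031-04-04: 2031-04-11.
2031-04-11 is a Friday and not a listed holiday, so it stands.
The final due date is 2031-04-11.

2031-04-11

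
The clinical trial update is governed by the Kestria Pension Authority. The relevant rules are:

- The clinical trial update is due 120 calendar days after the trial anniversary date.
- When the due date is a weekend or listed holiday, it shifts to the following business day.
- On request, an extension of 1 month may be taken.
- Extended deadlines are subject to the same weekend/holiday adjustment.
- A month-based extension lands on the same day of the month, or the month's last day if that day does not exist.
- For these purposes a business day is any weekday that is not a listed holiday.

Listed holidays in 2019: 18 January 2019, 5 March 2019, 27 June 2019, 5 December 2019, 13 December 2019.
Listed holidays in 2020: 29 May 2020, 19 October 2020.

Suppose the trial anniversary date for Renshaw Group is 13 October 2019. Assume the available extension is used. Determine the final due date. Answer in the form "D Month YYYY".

10 March 2020

Adding 120 calendar days to 13 October 2019 gives 10 February 2020.
10 February 2020 is a Monday and not a listed holiday, so it stands.
Add 1 month to 10 February 2020: 10 March 2020.
10 March 2020 is a Tuesday and not a listed holiday, so it stands.
Final deadline: 10 March 2020.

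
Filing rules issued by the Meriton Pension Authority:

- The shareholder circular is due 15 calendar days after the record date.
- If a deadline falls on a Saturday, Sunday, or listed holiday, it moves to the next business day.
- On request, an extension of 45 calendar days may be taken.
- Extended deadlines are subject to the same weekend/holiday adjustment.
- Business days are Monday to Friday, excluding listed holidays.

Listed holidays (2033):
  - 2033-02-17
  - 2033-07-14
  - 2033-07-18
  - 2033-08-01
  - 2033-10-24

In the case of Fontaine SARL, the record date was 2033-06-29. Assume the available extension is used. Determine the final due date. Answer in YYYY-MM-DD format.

2033-08-29

Trigger date 2033-06-29 + 15 calendar days = 2033-07-14.
2033-07-14 is a listed holiday, so it moves to the next business day, 2033-07-15 (Friday).
The 45-calendar-day extension moves the deadline from 2033-07-15 to 2033-08-29.
Since 2033-08-29 is a Monday and not a holiday, the date is unchanged.
The final due date is 2033-08-29.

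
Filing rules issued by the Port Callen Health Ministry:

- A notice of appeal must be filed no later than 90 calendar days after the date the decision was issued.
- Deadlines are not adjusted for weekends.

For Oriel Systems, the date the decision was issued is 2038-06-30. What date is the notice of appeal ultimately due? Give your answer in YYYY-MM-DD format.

2038-09-28

90 calendar days after 2038-06-30 is 2038-09-28.
No adjustment is made for weekends or holidays, so 2038-09-28 stands.
Final deadline: 2038-09-28.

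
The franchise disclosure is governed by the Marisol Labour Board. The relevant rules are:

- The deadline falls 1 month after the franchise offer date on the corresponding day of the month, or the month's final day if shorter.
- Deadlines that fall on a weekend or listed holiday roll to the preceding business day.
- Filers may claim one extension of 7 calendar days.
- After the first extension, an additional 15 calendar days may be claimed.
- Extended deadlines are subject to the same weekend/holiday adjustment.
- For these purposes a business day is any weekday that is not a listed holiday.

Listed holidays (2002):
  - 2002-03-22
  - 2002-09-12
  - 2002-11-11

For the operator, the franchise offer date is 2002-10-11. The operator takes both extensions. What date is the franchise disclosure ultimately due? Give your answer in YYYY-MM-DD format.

2002-11-29

1 month after 2002-10-11, on the same day of the month, is 2002-11-11.
2002-11-11 is a listed holiday, so it moves to the preceding business day, 2002-11-08 (Friday).
Applying the 7-calendar-day extension: 2002-11-08 + 7 days = 2002-11-15.
Since 2002-11-15 is a Friday and not a holiday, the date is unchanged.
Applying the 15-calendar-day extension: 2002-11-15 + 15 days = 2002-11-30.
Because 2002-11-30 is a Saturday, the deadline becomes 2002-11-29 (Friday).
Deadline: 2002-11-29.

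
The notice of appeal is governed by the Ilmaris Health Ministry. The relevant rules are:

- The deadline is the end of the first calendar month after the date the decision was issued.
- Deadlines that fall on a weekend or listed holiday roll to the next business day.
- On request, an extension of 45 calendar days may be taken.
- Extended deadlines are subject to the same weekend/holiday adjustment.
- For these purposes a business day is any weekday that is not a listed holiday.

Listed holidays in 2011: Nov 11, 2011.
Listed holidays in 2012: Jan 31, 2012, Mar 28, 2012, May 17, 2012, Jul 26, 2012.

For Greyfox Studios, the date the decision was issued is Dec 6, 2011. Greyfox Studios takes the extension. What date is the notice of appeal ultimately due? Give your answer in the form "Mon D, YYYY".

Mar 19, 2012

The first month after Dec 6, 2011 is January 2012, whose last day is Jan 31, 2012.
Because Jan 31, 2012 is a listed holiday, the deadline becomes Feb 1, 2012 (Wednesday).
With the 45-day extension, Feb 1, 2012 becomes Mar 17, 2012.
Mar 17, 2012 is a Saturday; the next business day is Mar 19, 2012 (Monday).
So the filing is due Mar 19, 2012.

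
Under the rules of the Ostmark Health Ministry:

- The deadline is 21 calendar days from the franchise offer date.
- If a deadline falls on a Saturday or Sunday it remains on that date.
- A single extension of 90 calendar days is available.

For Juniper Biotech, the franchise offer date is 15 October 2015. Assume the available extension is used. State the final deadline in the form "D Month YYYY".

Adding 21 calendar days to 15 October 2015 gives 5 November 2015.
5 November 2015 is a Thursday; no weekend or holiday adjustment applies.
With the 90-day extension, 5 November 2015 becomes 3 February 2016.
3 February 2016 is a Wednesday; no weekend or holiday adjustment applies.
So the filing is due 3 February 2016.

3 February 2016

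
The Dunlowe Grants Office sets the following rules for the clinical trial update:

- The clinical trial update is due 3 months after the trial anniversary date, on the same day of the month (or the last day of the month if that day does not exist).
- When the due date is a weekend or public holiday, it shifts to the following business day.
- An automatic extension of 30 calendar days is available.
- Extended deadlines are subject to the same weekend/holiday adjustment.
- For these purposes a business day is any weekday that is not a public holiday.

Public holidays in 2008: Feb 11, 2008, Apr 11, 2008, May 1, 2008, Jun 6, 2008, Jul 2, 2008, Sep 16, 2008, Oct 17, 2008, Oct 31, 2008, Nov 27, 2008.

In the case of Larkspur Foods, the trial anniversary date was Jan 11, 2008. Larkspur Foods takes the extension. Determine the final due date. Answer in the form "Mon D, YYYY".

May 14, 2008

3 months after Jan 11, 2008, on the same day of the month, is Apr 11, 2008.
Apr 11, 2008 is a listed holiday, so it moves to the next business day, Apr 14, 2008 (Monday).
Add the 30 calendar-day extension to Apr 14, 2008: May 14, 2008.
May 14, 2008 (Wednesday) is already a business day.
Deadline: May 14, 2008.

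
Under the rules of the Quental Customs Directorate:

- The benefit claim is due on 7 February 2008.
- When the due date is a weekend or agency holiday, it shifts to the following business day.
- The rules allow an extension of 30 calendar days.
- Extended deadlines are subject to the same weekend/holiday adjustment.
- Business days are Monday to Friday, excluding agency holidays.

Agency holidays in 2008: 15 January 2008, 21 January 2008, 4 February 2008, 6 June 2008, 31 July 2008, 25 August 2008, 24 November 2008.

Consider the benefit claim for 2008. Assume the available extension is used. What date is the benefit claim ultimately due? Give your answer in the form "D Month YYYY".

Start from the fixed due date, 7 February 2008.
7 February 2008 is a Thursday and not a listed holiday, so it stands.
Applying the 30-calendar-day extension: 7 February 2008 + 30 days = 8 March 2008.
8 March 2008 is a Saturday; the next business day is 10 March 2008 (Monday).
The final due date is 10 March 2008.

10 March 2008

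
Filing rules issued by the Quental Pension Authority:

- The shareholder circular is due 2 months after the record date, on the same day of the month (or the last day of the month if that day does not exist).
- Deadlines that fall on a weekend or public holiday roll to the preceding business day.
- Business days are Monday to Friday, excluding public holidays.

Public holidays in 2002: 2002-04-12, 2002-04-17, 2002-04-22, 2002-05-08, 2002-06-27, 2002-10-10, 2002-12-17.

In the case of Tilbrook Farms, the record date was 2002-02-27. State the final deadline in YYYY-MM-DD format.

2002-04-26

2 months from 2002-02-27 is 2002-04-27.
Because 2002-04-27 is a Saturday, the deadline becomes 2002-04-26 (Friday).
So the filing is due 2002-04-26.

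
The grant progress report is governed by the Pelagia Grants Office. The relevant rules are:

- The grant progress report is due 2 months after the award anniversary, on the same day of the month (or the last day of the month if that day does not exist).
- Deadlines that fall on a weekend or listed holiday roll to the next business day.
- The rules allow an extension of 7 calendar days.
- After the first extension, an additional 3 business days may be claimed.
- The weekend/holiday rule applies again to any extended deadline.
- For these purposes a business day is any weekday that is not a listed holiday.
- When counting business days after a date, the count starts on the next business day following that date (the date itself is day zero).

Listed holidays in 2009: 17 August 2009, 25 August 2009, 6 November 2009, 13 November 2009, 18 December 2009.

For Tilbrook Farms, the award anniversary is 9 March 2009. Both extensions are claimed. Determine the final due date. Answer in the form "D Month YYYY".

21 May 2009

2 months from 9 March 2009 is 9 May 2009.
9 May 2009 is a Saturday, so it moves to the next business day, 11 May 2009 (Monday).
Add the 7 calendar-day extension to 11 May 2009: 18 May 2009.
18 May 2009 (Monday) is already a business day.
Counting 3 further business days from 18 May 2009 reaches 21 May 2009.
21 May 2009 is a Thursday and not a listed holiday, so it stands.
Final deadline: 21 May 2009.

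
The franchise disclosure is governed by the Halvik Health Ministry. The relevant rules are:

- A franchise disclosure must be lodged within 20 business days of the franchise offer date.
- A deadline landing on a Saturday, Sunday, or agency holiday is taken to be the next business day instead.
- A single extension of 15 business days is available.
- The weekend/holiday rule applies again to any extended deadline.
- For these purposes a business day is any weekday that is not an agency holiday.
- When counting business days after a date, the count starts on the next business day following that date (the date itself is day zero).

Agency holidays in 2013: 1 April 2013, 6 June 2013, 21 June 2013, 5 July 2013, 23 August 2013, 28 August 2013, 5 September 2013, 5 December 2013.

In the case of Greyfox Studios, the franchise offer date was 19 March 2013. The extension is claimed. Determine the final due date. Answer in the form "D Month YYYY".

Starting the day after 19 March 2013 and counting 20 business days lands on 17 April 2013.
Since 17 April 2013 is a Wednesday and not a holiday, the date is unchanged.
Counting 15 further business days from 17 April 2013 reaches 8 May 2013.
8 May 2013 falls on a Wednesday, which is a business day, so no adjustment is needed.
So the filing is due 8 May 2013.

8 May 2013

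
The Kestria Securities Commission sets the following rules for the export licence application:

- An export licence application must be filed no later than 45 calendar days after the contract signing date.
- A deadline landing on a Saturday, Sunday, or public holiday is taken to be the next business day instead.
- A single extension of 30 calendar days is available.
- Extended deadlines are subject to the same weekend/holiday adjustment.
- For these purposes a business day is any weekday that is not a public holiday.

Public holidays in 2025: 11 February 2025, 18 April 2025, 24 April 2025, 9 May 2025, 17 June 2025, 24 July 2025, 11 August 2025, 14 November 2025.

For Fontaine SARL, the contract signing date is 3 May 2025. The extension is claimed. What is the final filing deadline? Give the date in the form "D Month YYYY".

Trigger date 3 May 2025 + 45 calendar days = 17 June 2025.
17 June 2025 is a listed holiday, so it moves to the next business day, 18 June 2025 (Wednesday).
Applying the 30-calendar-day extension: 18 June 2025 + 30 days = 18 July 2025.
18 July 2025 is a Friday and not a listed holiday, so it stands.
Final deadline: 18 July 2025.

18 July 2025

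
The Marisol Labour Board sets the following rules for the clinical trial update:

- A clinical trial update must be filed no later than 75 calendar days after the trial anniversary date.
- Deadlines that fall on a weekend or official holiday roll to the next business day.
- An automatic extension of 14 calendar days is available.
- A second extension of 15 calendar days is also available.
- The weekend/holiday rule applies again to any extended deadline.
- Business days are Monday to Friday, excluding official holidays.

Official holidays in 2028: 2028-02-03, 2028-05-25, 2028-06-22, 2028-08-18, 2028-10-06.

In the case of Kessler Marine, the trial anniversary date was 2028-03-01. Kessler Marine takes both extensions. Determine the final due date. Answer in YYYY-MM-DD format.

75 calendar days after 2028-03-01 is 2028-05-15.
Since 2028-05-15 is a Monday and not a holiday, the date is unchanged.
With the 14-day extension, 2028-05-15 becomes 2028-05-29.
2028-05-29 is a Monday and not a listed holiday, so it stands.
Applying the 15-calendar-day extension: 2028-05-29 + 15 days = 2028-06-13.
Since 2028-06-13 is a Tuesday and not a holiday, the date is unchanged.
Deadline: 2028-06-13.

2028-06-13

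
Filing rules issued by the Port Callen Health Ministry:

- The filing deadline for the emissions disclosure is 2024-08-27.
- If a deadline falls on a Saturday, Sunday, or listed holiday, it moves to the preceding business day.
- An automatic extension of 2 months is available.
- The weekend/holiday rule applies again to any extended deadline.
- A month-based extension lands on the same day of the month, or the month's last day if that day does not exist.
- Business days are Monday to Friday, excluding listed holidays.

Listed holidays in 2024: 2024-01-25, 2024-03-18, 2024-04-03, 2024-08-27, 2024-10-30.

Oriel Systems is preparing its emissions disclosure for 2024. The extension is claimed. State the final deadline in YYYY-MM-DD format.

2024-10-25

The statutory due date is 2024-08-27.
2024-08-27 is a listed holiday; the preceding business day is 2024-08-26 (Monday).
Applying the 2 months extension: 2 months after 2024-08-26 is 2024-10-26.
2024-10-26 is a Saturday, so it moves to the preceding business day, 2024-10-25 (Friday).
Deadline: 2024-10-25.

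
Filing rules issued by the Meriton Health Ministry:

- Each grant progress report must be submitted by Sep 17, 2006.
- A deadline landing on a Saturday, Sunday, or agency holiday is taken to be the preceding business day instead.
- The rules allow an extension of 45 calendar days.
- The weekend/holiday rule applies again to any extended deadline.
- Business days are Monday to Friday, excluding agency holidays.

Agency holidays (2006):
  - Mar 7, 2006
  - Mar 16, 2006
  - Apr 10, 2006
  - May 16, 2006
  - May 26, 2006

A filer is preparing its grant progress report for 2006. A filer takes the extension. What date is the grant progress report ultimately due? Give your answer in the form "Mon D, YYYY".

Oct 30, 2006

The stated deadline is Sep 17, 2006.
Sep 17, 2006 falls on a Sunday. Rolling to the preceding business day gives Sep 15, 2006, a Friday.
The 45-calendar-day extension moves the deadline from Sep 15, 2006 to Oct 30, 2006.
Oct 30, 2006 (Monday) is already a business day.
Deadline: Oct 30, 2006.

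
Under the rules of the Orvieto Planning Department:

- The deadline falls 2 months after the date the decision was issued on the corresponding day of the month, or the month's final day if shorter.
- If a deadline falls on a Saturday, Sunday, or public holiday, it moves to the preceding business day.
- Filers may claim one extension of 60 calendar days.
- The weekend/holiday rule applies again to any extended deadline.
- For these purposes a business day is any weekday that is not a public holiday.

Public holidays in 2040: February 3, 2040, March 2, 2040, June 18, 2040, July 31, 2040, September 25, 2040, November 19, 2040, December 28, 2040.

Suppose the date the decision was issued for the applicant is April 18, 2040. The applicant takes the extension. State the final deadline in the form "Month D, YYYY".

Moving 2 months forward from April 18, 2040 on the corresponding day gives June 18, 2040.
June 18, 2040 is a listed holiday, so it moves to the preceding business day, June 15, 2040 (Friday).
Applying the 60-calendar-day extension: June 15, 2040 + 60 days = August 14, 2040.
August 14, 2040 falls on a Tuesday, which is a business day, so no adjustment is needed.
Deadline: August 14, 2040.

August 14, 2040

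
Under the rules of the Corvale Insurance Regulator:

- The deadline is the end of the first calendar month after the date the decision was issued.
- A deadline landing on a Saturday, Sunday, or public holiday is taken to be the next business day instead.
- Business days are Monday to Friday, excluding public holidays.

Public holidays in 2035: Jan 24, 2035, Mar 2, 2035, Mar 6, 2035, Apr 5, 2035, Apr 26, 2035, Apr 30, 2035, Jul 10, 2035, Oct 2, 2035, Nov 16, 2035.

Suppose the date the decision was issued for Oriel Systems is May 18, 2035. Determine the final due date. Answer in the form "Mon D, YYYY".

1 month after May 18, 2035 falls in June 2035; the last day of that month is Jun 30, 2035.
Jun 30, 2035 is a Saturday, so it moves to the next business day, Jul 2, 2035 (Monday).
Final deadline: Jul 2, 2035.

Jul 2, 2035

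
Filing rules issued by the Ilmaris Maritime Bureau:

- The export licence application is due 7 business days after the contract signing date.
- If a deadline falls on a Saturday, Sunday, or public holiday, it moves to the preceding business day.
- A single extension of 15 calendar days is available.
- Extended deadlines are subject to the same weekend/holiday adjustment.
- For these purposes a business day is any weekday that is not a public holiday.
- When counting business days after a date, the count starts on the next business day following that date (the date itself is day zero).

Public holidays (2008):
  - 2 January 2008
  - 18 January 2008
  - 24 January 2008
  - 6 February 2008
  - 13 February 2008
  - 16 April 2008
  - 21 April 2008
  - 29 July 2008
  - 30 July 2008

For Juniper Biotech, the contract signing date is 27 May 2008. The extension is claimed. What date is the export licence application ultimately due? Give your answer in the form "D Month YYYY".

7 business days after 27 May 2008, excluding weekends and holidays, is 5 June 2008.
5 June 2008 is a Thursday and not a listed holiday, so it stands.
With the 15-day extension, 5 June 2008 becomes 20 June 2008.
20 June 2008 falls on a Friday, which is a business day, so no adjustment is needed.
Deadline: 20 June 2008.

20 June 2008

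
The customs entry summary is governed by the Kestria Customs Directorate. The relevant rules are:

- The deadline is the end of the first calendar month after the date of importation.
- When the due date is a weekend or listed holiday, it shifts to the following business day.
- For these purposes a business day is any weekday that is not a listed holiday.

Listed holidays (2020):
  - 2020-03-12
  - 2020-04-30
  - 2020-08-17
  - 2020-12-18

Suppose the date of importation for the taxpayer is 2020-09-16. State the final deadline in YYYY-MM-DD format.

2020-11-02

1 month after 2020-09-16 falls in October 2020; the last day of that month is 2020-10-31.
2020-10-31 falls on a Saturday. Rolling to the next business day gives 2020-11-02, a Monday.
Final deadline: 2020-11-02.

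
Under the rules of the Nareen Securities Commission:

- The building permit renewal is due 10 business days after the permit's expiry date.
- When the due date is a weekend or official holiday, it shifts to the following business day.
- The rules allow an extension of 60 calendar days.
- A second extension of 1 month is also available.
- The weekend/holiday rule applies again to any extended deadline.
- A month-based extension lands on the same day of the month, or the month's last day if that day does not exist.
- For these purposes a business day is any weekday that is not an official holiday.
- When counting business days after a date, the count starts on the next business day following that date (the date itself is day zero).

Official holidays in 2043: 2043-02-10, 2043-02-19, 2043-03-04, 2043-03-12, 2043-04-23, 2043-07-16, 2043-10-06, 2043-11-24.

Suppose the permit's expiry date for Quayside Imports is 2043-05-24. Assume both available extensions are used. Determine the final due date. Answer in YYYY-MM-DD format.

Starting the day after 2043-05-24 and counting 10 business days lands on 2043-06-05.
2043-06-05 (Friday) is already a business day.
Applying the 60-calendar-day extension: 2043-06-05 + 60 days = 2043-08-04.
Since 2043-08-04 is a Tuesday and not a holiday, the date is unchanged.
Applying the 1 month extension: 1 month after 2043-08-04 is 2043-09-04.
2043-09-04 falls on a Friday, which is a business day, so no adjustment is needed.
Deadline: 2043-09-04.

2043-09-04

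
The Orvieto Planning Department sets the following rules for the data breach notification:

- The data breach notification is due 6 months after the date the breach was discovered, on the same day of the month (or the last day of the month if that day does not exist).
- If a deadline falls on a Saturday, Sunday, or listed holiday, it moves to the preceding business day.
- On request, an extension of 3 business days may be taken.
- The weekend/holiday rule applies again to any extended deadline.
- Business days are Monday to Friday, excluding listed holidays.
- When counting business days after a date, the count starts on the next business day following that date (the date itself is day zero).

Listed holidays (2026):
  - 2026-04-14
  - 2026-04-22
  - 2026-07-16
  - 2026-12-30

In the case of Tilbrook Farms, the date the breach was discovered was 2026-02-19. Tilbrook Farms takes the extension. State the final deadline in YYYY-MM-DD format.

6 months from 2026-02-19 is 2026-08-19.
Since 2026-08-19 is a Wednesday and not a holiday, the date is unchanged.
Counting 3 further business days from 2026-08-19 reaches 2026-08-24.
2026-08-24 falls on a Monday, which is a business day, so no adjustment is needed.
Final deadline: 2026-08-24.

2026-08-24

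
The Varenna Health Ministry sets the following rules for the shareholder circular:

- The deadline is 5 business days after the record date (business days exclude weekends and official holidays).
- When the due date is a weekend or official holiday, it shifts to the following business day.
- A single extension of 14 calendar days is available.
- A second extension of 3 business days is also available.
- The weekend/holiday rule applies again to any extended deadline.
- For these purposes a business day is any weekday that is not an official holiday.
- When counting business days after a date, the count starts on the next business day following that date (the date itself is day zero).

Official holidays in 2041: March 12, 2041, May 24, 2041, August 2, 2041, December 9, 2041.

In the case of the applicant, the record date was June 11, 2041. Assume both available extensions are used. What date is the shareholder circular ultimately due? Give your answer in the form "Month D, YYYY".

July 5, 2041

5 business days after June 11, 2041, excluding weekends and holidays, is June 18, 2041.
Since June 18, 2041 is a Tuesday and not a holiday, the date is unchanged.
Add the 14 calendar-day extension to June 18, 2041: July 2, 2041.
July 2, 2041 (Tuesday) is already a business day.
Applying the 3-business-day extension: 3 business days after July 2, 2041 is July 5, 2041.
Since July 5, 2041 is a Friday and not a holiday, the date is unchanged.
The final due date is July 5, 2041.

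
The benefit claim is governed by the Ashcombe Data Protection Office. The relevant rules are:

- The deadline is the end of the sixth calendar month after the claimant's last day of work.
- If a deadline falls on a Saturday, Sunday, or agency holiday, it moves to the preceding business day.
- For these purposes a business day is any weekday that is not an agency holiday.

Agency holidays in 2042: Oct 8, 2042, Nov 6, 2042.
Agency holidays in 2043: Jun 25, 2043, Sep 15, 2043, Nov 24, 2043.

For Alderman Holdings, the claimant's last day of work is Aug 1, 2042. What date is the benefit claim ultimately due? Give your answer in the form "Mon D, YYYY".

Feb 27, 2043

6 months after Aug 1, 2042 is February 2043; that month ends on Feb 28, 2043.
Feb 28, 2043 is a Saturday, so it moves to the preceding business day, Feb 27, 2043 (Friday).
The final due date is Feb 27, 2043.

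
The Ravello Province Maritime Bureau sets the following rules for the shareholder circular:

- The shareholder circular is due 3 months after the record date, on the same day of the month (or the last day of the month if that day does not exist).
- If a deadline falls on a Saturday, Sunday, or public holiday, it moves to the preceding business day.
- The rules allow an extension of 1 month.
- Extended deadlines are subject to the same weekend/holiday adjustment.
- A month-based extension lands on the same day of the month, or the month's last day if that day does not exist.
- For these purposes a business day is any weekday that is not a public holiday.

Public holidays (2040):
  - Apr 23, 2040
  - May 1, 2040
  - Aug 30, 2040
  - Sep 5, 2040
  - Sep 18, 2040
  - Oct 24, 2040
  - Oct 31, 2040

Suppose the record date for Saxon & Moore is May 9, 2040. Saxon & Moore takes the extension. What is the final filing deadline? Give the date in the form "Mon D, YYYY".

Sep 7, 2040

3 months from May 9, 2040 is Aug 9, 2040.
Aug 9, 2040 (Thursday) is already a business day.
The 1 month extension carries Aug 9, 2040 to Sep 9, 2040.
Because Sep 9, 2040 is a Sunday, the deadline becomes Sep 7, 2040 (Friday).
So the filing is due Sep 7, 2040.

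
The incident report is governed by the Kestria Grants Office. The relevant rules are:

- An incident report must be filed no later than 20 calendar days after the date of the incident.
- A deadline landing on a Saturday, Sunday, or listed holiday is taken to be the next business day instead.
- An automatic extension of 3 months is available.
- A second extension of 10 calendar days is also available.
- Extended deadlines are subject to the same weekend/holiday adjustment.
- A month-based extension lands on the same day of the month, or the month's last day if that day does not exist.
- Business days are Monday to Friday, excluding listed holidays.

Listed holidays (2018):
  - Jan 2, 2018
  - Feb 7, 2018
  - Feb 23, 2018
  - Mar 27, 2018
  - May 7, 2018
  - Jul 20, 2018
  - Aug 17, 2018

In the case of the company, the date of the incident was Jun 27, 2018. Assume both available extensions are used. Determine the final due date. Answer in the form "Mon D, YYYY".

From Jun 27, 2018, 20 calendar days later is Jul 17, 2018.
Since Jul 17, 2018 is a Tuesday and not a holiday, the date is unchanged.
Add 3 months to Jul 17, 2018: Oct 17, 2018.
Oct 17, 2018 is a Wednesday and not a listed holiday, so it stands.
Applying the 10-calendar-day extension: Oct 17, 2018 + 10 days = Oct 27, 2018.
Oct 27, 2018 is a Saturday, so it moves to the next business day, Oct 29, 2018 (Monday).
The final due date is Oct 29, 2018.

Oct 29, 2018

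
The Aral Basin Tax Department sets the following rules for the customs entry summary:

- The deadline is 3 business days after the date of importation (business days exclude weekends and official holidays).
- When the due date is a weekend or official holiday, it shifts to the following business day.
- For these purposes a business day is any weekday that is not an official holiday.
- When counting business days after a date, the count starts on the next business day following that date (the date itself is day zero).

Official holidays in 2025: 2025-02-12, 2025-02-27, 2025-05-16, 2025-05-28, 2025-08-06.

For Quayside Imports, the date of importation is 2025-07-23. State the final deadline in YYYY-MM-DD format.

Counting 3 business days after 2025-07-23 (skipping weekends and listed holidays) reaches 2025-07-28.
Since 2025-07-28 is a Monday and not a holiday, the date is unchanged.
Final deadline: 2025-07-28.

2025-07-28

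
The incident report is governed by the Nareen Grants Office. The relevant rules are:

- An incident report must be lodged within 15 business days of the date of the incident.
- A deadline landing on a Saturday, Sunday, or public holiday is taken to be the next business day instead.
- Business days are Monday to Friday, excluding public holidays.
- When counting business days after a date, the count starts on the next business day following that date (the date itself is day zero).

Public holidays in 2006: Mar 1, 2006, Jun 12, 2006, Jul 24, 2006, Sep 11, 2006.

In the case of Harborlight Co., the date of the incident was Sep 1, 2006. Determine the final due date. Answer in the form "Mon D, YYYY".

Sep 25, 2006

15 business days after Sep 1, 2006, excluding weekends and holidays, is Sep 25, 2006.
Since Sep 25, 2006 is a Monday and not a holiday, the date is unchanged.
Final deadline: Sep 25, 2006.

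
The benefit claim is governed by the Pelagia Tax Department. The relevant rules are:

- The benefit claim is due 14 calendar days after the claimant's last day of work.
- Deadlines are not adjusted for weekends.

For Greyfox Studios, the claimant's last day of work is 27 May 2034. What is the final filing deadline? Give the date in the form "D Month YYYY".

10 June 2034

From 27 May 2034, 14 calendar days later is 10 June 2034.
10 June 2034 falls on a Saturday. The rules make no weekend/holiday allowance, so it remains 10 June 2034.
The final due date is 10 June 2034.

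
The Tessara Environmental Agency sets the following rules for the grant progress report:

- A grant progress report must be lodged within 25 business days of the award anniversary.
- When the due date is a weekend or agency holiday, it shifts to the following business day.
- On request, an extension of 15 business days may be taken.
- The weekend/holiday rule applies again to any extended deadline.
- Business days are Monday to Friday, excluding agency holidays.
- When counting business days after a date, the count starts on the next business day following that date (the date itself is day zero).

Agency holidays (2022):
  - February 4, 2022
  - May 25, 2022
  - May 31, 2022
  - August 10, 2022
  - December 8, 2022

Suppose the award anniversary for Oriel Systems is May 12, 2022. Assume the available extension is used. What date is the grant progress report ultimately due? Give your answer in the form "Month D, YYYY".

July 11, 2022

Counting 25 business days after May 12, 2022 (skipping weekends and listed holidays) reaches June 20, 2022.
Since June 20, 2022 is a Monday and not a holiday, the date is unchanged.
Applying the 15-business-day extension: 15 business days after June 20, 2022 is July 11, 2022.
Since July 11, 2022 is a Monday and not a holiday, the date is unchanged.
The final due date is July 11, 2022.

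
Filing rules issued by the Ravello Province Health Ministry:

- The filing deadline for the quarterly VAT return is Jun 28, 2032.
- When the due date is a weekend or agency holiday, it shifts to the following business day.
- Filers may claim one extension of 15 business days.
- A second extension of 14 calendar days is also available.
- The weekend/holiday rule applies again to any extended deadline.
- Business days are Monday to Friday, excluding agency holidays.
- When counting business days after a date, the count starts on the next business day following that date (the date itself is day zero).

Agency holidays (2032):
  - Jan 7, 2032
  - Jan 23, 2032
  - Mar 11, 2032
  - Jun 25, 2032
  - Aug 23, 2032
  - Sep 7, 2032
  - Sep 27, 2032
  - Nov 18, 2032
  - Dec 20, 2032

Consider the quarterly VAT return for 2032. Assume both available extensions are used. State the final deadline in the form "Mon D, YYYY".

The stated deadline is Jun 28, 2032.
Jun 28, 2032 (Monday) is already a business day.
Counting 15 further business days from Jun 28, 2032 reaches Jul 19, 2032.
Jul 19, 2032 falls on a Monday, which is a business day, so no adjustment is needed.
Applying the 14-calendar-day extension: Jul 19, 2032 + 14 days = Aug 2, 2032.
Since Aug 2, 2032 is a Monday and not a holiday, the date is unchanged.
Final deadline: Aug 2, 2032.

Aug 2, 2032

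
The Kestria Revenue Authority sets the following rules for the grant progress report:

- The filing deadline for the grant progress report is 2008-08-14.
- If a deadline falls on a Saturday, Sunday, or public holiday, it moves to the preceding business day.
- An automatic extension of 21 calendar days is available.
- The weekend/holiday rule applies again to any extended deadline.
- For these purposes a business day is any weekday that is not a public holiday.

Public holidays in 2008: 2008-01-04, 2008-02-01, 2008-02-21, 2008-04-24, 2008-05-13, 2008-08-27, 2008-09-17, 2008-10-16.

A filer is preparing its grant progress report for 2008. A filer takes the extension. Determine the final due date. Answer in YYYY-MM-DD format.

Start from the fixed due date, 2008-08-14.
2008-08-14 falls on a Thursday, which is a business day, so no adjustment is needed.
Applying the 21-calendar-day extension: 2008-08-14 + 21 days = 2008-09-04.
2008-09-04 is a Thursday and not a listed holiday, so it stands.
So the filing is due 2008-09-04.

2008-09-04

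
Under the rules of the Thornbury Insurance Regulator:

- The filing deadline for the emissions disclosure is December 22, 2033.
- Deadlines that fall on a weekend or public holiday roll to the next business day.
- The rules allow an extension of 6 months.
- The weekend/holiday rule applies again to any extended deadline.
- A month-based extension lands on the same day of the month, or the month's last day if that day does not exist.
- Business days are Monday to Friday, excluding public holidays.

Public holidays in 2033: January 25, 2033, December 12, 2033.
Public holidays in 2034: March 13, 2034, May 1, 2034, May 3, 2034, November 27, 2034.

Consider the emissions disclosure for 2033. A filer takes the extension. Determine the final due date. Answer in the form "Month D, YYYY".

June 22, 2034

The statutory due date is December 22, 2033.
December 22, 2033 is a Thursday and not a listed holiday, so it stands.
The 6 months extension carries December 22, 2033 to June 22, 2034.
Since June 22, 2034 is a Thursday and not a holiday, the date is unchanged.
Deadline: June 22, 2034.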